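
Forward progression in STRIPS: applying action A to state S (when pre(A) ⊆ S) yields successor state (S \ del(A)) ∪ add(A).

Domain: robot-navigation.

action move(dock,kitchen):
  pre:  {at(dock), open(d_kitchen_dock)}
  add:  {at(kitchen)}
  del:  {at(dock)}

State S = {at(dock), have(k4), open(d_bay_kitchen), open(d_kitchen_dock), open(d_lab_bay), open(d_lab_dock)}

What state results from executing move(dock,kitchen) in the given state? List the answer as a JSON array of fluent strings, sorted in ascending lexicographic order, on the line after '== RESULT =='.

Compute (S \ del) ∪ add:
  pre ⊆ S: {at(dock), open(d_kitchen_dock)} ⊆ S  — applicable
  S \ del = {have(k4), open(d_bay_kitchen), open(d_kitchen_dock), open(d_lab_bay), open(d_lab_dock)}
  ∪ add   = {at(kitchen), have(k4), open(d_bay_kitchen), open(d_kitchen_dock), open(d_lab_bay), open(d_lab_dock)}

== RESULT ==
["at(kitchen)", "have(k4)", "open(d_bay_kitchen)", "open(d_kitchen_dock)", "open(d_lab_bay)", "open(d_lab_dock)"]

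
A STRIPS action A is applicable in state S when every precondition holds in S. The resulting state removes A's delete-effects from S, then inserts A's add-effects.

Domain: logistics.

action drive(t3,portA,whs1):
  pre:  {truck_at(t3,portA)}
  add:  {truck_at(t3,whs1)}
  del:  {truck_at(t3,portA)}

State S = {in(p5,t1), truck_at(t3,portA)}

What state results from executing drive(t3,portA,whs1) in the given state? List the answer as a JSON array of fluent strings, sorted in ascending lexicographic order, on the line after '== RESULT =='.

Progress:
  pre ⊆ S: {truck_at(t3,portA)} ⊆ S  — applicable
  S \ del = {in(p5,t1)}
  ∪ add   = {in(p5,t1), truck_at(t3,whs1)}

== RESULT ==
["in(p5,t1)", "truck_at(t3,whs1)"]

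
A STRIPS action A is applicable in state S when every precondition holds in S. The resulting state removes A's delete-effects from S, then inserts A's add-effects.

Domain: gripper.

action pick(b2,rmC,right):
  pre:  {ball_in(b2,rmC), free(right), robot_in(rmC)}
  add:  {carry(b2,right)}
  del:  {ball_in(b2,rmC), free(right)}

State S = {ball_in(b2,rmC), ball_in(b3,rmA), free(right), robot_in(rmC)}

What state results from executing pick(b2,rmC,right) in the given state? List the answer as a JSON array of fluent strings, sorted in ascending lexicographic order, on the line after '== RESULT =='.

Compute (S \ del) ∪ add:
  pre ⊆ S: {ball_in(b2,rmC), free(right), robot_in(rmC)} ⊆ S  — applicable
  S \ del = {ball_in(b3,rmA), robot_in(rmC)}
  ∪ add   = {ball_in(b3,rmA), carry(b2,right), robot_in(rmC)}

== RESULT ==
["ball_in(b3,rmA)", "carry(b2,right)", "robot_in(rmC)"]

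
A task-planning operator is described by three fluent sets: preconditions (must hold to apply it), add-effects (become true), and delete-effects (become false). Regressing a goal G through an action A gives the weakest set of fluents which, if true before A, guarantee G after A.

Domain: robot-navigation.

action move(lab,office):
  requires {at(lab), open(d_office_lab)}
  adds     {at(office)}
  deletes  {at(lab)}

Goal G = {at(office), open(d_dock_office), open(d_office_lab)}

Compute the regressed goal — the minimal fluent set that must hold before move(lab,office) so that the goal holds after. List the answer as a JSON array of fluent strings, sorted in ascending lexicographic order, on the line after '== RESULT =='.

Compute (G \ add) ∪ pre:
  G ∩ del = {}  (empty — regression defined)
  G \ add = {at(office), open(d_dock_office), open(d_office_lab)} \ {at(office)} = {open(d_dock_office), open(d_office_lab)}
  ∪ pre   = {open(d_dock_office), open(d_office_lab)} ∪ {at(lab), open(d_office_lab)}
          = {at(lab), open(d_dock_office), open(d_office_lab)}

== RESULT ==
["at(lab)", "open(d_dock_office)", "open(d_office_lab)"]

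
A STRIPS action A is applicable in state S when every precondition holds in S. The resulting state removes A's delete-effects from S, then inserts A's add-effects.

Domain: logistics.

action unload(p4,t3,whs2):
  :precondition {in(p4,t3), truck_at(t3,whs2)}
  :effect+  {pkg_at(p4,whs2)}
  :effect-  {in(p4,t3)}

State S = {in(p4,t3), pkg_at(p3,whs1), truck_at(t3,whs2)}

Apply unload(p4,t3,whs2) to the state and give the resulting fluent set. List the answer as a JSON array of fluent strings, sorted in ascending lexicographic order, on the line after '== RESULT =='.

Compute (S \ del) ∪ add:
  pre ⊆ S: {in(p4,t3), truck_at(t3,whs2)} ⊆ S  — applicable
  S \ del = {pkg_at(p3,whs1), truck_at(t3,whs2)}
  ∪ add   = {pkg_at(p3,whs1), pkg_at(p4,whs2), truck_at(t3,whs2)}

== RESULT ==
["pkg_at(p3,whs1)", "pkg_at(p4,whs2)", "truck_at(t3,whs2)"]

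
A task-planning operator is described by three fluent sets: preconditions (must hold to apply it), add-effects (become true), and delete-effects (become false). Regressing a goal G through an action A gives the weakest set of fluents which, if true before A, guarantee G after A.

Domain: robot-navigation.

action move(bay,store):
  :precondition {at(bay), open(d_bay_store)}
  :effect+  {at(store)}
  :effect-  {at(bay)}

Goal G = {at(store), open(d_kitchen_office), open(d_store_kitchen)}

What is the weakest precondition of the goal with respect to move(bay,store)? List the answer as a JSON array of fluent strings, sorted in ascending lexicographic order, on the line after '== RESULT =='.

Compute (G \ add) ∪ pre:
  G ∩ del = {}  (empty — regression defined)
  G \ add = {at(store), open(d_kitchen_office), open(d_store_kitchen)} \ {at(store)} = {open(d_kitchen_office), open(d_store_kitchen)}
  ∪ pre   = {open(d_kitchen_office), open(d_store_kitchen)} ∪ {at(bay), open(d_bay_store)}
          = {at(bay), open(d_bay_store), open(d_kitchen_office), open(d_store_kitchen)}

== RESULT ==
["at(bay)", "open(d_bay_store)", "open(d_kitchen_office)", "open(d_store_kitchen)"]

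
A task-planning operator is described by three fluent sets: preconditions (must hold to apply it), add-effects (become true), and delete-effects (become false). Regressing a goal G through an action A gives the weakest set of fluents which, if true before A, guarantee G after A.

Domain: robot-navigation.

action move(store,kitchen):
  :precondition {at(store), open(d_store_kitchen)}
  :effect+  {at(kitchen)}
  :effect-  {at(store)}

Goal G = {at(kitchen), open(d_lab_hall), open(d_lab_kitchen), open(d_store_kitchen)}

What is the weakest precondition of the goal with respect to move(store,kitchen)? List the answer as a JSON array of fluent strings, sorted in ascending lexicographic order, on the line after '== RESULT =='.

Regress:
  G ∩ del = {}  (empty — regression defined)
  G \ add = {at(kitchen), open(d_lab_hall), open(d_lab_kitchen), open(d_store_kitchen)} \ {at(kitchen)} = {open(d_lab_hall), open(d_lab_kitchen), open(d_store_kitchen)}
  ∪ pre   = {open(d_lab_hall), open(d_lab_kitchen), open(d_store_kitchen)} ∪ {at(store), open(d_store_kitchen)}
          = {at(store), open(d_lab_hall), open(d_lab_kitchen), open(d_store_kitchen)}

== RESULT ==
["at(store)", "open(d_lab_hall)", "open(d_lab_kitchen)", "open(d_store_kitchen)"]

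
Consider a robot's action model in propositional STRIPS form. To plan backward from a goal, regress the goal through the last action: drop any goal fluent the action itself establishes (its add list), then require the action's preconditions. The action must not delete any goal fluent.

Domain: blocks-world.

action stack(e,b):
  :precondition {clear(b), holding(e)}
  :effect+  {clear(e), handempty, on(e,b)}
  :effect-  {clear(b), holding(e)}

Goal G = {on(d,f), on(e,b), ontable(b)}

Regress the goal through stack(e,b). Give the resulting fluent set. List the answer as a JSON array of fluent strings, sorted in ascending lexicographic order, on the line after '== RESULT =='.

Compute (G \ add) ∪ pre:
  G ∩ del = {}  (empty — regression defined)
  G \ add = {on(d,f), on(e,b), ontable(b)} \ {clear(e), handempty, on(e,b)} = {on(d,f), ontable(b)}
  ∪ pre   = {on(d,f), ontable(b)} ∪ {clear(b), holding(e)}
          = {clear(b), holding(e), on(d,f), ontable(b)}

== RESULT ==
["clear(b)", "holding(e)", "on(d,f)", "ontable(b)"]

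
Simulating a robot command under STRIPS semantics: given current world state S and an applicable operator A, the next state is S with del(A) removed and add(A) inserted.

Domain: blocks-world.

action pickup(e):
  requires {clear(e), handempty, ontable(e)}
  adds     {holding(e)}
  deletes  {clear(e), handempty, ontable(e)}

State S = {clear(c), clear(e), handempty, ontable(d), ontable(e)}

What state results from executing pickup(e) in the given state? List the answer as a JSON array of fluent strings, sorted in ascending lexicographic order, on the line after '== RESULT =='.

Compute (S \ del) ∪ add:
  pre ⊆ S: {clear(e), handempty, ontable(e)} ⊆ S  — applicable
  S \ del = {clear(c), ontable(d)}
  ∪ add   = {clear(c), holding(e), ontable(d)}

== RESULT ==
["clear(c)", "holding(e)", "ontable(d)"]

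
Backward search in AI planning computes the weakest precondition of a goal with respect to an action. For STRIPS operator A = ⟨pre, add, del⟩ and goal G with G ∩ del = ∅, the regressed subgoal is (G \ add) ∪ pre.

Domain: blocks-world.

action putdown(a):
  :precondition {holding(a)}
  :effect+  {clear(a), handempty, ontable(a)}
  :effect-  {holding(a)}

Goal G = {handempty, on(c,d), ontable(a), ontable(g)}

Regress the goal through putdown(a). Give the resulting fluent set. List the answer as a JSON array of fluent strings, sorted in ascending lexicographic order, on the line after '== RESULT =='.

Compute (G \ add) ∪ pre:
  G ∩ del = {}  (empty — regression defined)
  G \ add = {handempty, on(c,d), ontable(a), ontable(g)} \ {clear(a), handempty, ontable(a)} = {on(c,d), ontable(g)}
  ∪ pre   = {on(c,d), ontable(g)} ∪ {holding(a)}
          = {holding(a), on(c,d), ontable(g)}

== RESULT ==
["holding(a)", "on(c,d)", "ontable(g)"]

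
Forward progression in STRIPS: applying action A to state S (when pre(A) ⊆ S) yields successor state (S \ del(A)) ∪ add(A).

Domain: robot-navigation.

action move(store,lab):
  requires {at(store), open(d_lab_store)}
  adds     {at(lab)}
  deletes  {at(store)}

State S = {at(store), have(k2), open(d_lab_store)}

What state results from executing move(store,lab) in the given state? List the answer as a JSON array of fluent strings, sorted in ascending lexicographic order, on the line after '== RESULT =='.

Progress:
  pre ⊆ S: {at(store), open(d_lab_store)} ⊆ S  — applicable
  S \ del = {have(k2), open(d_lab_store)}
  ∪ add   = {at(lab), have(k2), open(d_lab_store)}

== RESULT ==
["at(lab)", "have(k2)", "open(d_lab_store)"]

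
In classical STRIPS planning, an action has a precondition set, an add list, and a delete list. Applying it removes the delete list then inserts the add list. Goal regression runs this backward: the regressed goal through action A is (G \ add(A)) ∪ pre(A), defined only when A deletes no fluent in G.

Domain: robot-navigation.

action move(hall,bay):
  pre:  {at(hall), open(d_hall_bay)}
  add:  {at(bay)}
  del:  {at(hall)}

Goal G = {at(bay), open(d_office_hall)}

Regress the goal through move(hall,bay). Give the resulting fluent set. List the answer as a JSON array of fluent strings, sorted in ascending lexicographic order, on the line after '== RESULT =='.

Compute (G \ add) ∪ pre:
  G ∩ del = {}  (empty — regression defined)
  G \ add = {at(bay), open(d_office_hall)} \ {at(bay)} = {open(d_office_hall)}
  ∪ pre   = {open(d_office_hall)} ∪ {at(hall), open(d_hall_bay)}
          = {at(hall), open(d_hall_bay), open(d_office_hall)}

== RESULT ==
["at(hall)", "open(d_hall_bay)", "open(d_office_hall)"]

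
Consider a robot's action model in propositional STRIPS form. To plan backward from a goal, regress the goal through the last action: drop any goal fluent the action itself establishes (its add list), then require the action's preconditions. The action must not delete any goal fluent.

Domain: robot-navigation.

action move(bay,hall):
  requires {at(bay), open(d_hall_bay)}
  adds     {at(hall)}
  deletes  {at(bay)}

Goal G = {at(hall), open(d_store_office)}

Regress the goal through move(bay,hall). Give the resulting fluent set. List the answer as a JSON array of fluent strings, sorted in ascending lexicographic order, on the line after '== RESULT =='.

Regress:
  G ∩ del = {}  (empty — regression defined)
  G \ add = {at(hall), open(d_store_office)} \ {at(hall)} = {open(d_store_office)}
  ∪ pre   = {open(d_store_office)} ∪ {at(bay), open(d_hall_bay)}
          = {at(bay), open(d_hall_bay), open(d_store_office)}

== RESULT ==
["at(bay)", "open(d_hall_bay)", "open(d_store_office)"]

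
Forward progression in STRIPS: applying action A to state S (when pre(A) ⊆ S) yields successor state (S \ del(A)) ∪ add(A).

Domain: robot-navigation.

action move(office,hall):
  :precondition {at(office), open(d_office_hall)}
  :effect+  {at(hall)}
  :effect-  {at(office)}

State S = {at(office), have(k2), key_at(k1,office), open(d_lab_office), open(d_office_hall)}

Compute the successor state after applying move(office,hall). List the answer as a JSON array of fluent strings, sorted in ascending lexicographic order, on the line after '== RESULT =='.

Progress:
  pre ⊆ S: {at(office), open(d_office_hall)} ⊆ S  — applicable
  S \ del = {have(k2), key_at(k1,office), open(d_lab_office), open(d_office_hall)}
  ∪ add   = {at(hall), have(k2), key_at(k1,office), open(d_lab_office), open(d_office_hall)}

== RESULT ==
["at(hall)", "have(k2)", "key_at(k1,office)", "open(d_lab_office)", "open(d_office_hall)"]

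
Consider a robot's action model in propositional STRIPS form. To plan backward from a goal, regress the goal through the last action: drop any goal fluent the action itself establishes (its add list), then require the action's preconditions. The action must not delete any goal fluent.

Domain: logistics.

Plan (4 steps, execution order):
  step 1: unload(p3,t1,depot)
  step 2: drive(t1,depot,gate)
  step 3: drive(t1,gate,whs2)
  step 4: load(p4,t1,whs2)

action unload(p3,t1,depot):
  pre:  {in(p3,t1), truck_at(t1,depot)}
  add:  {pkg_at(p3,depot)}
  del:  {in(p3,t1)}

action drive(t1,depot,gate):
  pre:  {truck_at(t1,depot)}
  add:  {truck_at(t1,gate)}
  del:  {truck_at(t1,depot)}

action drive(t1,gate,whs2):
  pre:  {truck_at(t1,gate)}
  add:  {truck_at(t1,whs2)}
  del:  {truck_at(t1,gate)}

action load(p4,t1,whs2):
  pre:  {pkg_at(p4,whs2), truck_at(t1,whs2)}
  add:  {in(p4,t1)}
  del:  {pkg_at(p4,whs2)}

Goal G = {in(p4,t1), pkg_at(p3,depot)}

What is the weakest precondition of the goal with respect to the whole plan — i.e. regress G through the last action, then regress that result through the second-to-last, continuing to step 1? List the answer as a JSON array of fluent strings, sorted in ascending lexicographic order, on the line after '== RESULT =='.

Regress step by step:
  through step 4 (load(p4,t1,whs2)): drop {in(p4,t1)}, keep {pkg_at(p3,depot)}, require {pkg_at(p4,whs2), truck_at(t1,whs2)}
    → {pkg_at(p3,depot), pkg_at(p4,whs2), truck_at(t1,whs2)}
  through step 3 (drive(t1,gate,whs2)): drop {truck_at(t1,whs2)}, keep {pkg_at(p3,depot), pkg_at(p4,whs2)}, require {truck_at(t1,gate)}
    → {pkg_at(p3,depot), pkg_at(p4,whs2), truck_at(t1,gate)}
  through step 2 (drive(t1,depot,gate)): drop {truck_at(t1,gate)}, keep {pkg_at(p3,depot), pkg_at(p4,whs2)}, require {truck_at(t1,depot)}
    → {pkg_at(p3,depot), pkg_at(p4,whs2), truck_at(t1,depot)}
  through step 1 (unload(p3,t1,depot)): drop {pkg_at(p3,depot)}, keep {pkg_at(p4,whs2), truck_at(t1,depot)}, require {in(p3,t1), truck_at(t1,depot)}
    → {in(p3,t1), pkg_at(p4,whs2), truck_at(t1,depot)}

== RESULT ==
["in(p3,t1)", "pkg_at(p4,whs2)", "truck_at(t1,depot)"]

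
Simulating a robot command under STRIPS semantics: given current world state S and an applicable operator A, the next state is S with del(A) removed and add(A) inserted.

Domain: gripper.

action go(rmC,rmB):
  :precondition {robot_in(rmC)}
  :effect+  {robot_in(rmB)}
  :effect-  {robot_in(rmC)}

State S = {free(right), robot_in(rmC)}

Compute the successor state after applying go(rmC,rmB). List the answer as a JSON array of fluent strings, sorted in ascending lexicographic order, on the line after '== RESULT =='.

Compute (S \ del) ∪ add:
  pre ⊆ S: {robot_in(rmC)} ⊆ S  — applicable
  S \ del = {free(right)}
  ∪ add   = {free(right), robot_in(rmB)}

== RESULT ==
["free(right)", "robot_in(rmB)"]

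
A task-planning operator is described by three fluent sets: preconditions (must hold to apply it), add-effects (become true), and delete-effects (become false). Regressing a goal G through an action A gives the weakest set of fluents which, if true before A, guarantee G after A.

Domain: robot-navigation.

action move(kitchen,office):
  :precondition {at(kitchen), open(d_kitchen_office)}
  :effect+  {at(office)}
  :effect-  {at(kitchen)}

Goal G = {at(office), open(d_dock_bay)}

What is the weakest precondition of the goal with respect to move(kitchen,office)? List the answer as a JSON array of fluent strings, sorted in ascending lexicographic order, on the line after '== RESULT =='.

Compute (G \ add) ∪ pre:
  G ∩ del = {}  (empty — regression defined)
  G \ add = {at(office), open(d_dock_bay)} \ {at(office)} = {open(d_dock_bay)}
  ∪ pre   = {open(d_dock_bay)} ∪ {at(kitchen), open(d_kitchen_office)}
          = {at(kitchen), open(d_dock_bay), open(d_kitchen_office)}

== RESULT ==
["at(kitchen)", "open(d_dock_bay)", "open(d_kitchen_office)"]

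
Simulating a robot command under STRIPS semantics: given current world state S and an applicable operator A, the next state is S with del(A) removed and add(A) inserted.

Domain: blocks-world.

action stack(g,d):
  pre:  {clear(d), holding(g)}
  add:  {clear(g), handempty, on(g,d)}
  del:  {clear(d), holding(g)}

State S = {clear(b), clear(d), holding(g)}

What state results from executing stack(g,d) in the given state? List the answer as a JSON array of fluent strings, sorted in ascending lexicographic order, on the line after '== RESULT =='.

Compute (S \ del) ∪ add:
  pre ⊆ S: {clear(d), holding(g)} ⊆ S  — applicable
  S \ del = {clear(b)}
  ∪ add   = {clear(b), clear(g), handempty, on(g,d)}

== RESULT ==
["clear(b)", "clear(g)", "handempty", "on(g,d)"]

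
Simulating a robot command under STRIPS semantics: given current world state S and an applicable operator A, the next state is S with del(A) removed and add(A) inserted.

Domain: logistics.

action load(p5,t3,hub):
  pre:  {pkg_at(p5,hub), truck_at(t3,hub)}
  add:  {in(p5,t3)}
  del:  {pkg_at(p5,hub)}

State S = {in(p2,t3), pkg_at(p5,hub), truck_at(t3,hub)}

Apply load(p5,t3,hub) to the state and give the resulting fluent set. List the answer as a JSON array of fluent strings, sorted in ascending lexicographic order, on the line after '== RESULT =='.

Compute (S \ del) ∪ add:
  pre ⊆ S: {pkg_at(p5,hub), truck_at(t3,hub)} ⊆ S  — applicable
  S \ del = {in(p2,t3), truck_at(t3,hub)}
  ∪ add   = {in(p2,t3), in(p5,t3), truck_at(t3,hub)}

== RESULT ==
["in(p2,t3)", "in(p5,t3)", "truck_at(t3,hub)"]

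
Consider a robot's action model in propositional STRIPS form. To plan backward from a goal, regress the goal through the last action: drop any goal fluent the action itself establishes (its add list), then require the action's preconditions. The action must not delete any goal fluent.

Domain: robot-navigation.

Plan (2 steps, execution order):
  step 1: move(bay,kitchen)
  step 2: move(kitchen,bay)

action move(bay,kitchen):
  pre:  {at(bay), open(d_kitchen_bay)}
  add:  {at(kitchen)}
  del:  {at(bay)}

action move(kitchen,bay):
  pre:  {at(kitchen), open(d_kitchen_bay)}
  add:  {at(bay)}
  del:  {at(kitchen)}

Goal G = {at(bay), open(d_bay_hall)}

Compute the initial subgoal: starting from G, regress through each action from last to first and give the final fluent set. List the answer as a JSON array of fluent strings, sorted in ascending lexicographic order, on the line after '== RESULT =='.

Work backward from the goal:
  through step 2 (move(kitchen,bay)): drop {at(bay)}, keep {open(d_bay_hall)}, require {at(kitchen), open(d_kitchen_bay)}
    → {at(kitchen), open(d_bay_hall), open(d_kitchen_bay)}
  through step 1 (move(bay,kitchen)): drop {at(kitchen)}, keep {open(d_bay_hall), open(d_kitchen_bay)}, require {at(bay), open(d_kitchen_bay)}
    → {at(bay), open(d_bay_hall), open(d_kitchen_bay)}

== RESULT ==
["at(bay)", "open(d_bay_hall)", "open(d_kitchen_bay)"]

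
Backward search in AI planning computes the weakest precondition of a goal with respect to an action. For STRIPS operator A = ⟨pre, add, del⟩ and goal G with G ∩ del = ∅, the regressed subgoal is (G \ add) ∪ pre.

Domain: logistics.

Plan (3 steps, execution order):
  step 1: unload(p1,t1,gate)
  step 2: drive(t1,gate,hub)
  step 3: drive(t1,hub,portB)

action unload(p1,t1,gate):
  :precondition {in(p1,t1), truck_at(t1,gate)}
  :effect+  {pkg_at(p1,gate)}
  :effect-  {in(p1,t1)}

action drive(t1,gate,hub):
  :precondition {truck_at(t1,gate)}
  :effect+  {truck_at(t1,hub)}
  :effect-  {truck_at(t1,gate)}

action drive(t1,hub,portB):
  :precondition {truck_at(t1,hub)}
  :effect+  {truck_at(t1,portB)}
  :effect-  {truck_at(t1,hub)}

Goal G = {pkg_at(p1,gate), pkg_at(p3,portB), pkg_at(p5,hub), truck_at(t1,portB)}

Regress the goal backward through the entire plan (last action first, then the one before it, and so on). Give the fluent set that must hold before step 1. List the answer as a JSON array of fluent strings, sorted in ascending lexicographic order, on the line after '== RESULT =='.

Work backward from the goal:
  through step 3 (drive(t1,hub,portB)): drop {truck_at(t1,portB)}, keep {pkg_at(p1,gate), pkg_at(p3,portB), pkg_at(p5,hub)}, require {truck_at(t1,hub)}
    → {pkg_at(p1,gate), pkg_at(p3,portB), pkg_at(p5,hub), truck_at(t1,hub)}
  through step 2 (drive(t1,gate,hub)): drop {truck_at(t1,hub)}, keep {pkg_at(p1,gate), pkg_at(p3,portB), pkg_at(p5,hub)}, require {truck_at(t1,gate)}
    → {pkg_at(p1,gate), pkg_at(p3,portB), pkg_at(p5,hub), truck_at(t1,gate)}
  through step 1 (unload(p1,t1,gate)): drop {pkg_at(p1,gate)}, keep {pkg_at(p3,portB), pkg_at(p5,hub), truck_at(t1,gate)}, require {in(p1,t1), truck_at(t1,gate)}
    → {in(p1,t1), pkg_at(p3,portB), pkg_at(p5,hub), truck_at(t1,gate)}

== RESULT ==
["in(p1,t1)", "pkg_at(p3,portB)", "pkg_at(p5,hub)", "truck_at(t1,gate)"]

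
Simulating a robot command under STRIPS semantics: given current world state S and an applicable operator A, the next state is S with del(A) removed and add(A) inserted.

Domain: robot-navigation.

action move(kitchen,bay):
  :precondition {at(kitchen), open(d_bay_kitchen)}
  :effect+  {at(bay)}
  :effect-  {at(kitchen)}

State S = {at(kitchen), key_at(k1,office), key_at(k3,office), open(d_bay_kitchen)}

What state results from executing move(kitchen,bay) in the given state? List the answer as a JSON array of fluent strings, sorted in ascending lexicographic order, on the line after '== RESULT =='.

Progress:
  pre ⊆ S: {at(kitchen), open(d_bay_kitchen)} ⊆ S  — applicable
  S \ del = {key_at(k1,office), key_at(k3,office), open(d_bay_kitchen)}
  ∪ add   = {at(bay), key_at(k1,office), key_at(k3,office), open(d_bay_kitchen)}

== RESULT ==
["at(bay)", "key_at(k1,office)", "key_at(k3,office)", "open(d_bay_kitchen)"]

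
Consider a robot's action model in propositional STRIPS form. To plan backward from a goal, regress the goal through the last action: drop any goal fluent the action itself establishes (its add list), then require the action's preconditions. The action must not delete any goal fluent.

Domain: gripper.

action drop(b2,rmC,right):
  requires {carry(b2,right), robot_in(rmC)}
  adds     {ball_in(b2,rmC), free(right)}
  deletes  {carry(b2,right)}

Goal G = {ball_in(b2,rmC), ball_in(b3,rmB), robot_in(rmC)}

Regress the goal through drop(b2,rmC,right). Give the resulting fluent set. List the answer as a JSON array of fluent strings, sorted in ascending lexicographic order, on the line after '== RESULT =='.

Regress:
  G ∩ del = {}  (empty — regression defined)
  G \ add = {ball_in(b2,rmC), ball_in(b3,rmB), robot_in(rmC)} \ {ball_in(b2,rmC), free(right)} = {ball_in(b3,rmB), robot_in(rmC)}
  ∪ pre   = {ball_in(b3,rmB), robot_in(rmC)} ∪ {carry(b2,right), robot_in(rmC)}
          = {ball_in(b3,rmB), carry(b2,right), robot_in(rmC)}

== RESULT ==
["ball_in(b3,rmB)", "carry(b2,right)", "robot_in(rmC)"]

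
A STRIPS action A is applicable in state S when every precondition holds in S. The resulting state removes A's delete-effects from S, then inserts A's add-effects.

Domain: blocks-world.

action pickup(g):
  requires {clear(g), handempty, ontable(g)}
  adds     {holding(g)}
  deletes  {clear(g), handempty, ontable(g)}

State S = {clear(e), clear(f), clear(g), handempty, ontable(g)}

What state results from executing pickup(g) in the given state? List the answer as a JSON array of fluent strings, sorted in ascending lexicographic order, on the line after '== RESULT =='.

Progress:
  pre ⊆ S: {clear(g), handempty, ontable(g)} ⊆ S  — applicable
  S \ del = {clear(e), clear(f)}
  ∪ add   = {clear(e), clear(f), holding(g)}

== RESULT ==
["clear(e)", "clear(f)", "holding(g)"]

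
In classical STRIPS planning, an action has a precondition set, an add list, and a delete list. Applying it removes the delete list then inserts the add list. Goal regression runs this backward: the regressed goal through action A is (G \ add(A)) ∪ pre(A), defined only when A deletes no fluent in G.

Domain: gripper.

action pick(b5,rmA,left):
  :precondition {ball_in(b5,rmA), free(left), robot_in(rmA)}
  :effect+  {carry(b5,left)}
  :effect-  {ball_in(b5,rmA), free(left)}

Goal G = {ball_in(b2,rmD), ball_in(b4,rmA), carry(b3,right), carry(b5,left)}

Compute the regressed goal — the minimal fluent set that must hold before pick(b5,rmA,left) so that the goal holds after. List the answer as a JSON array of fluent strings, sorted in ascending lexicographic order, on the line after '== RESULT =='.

Regress:
  G ∩ del = {}  (empty — regression defined)
  G \ add = {ball_in(b2,rmD), ball_in(b4,rmA), carry(b3,right), carry(b5,left)} \ {carry(b5,left)} = {ball_in(b2,rmD), ball_in(b4,rmA), carry(b3,right)}
  ∪ pre   = {ball_in(b2,rmD), ball_in(b4,rmA), carry(b3,right)} ∪ {ball_in(b5,rmA), free(left), robot_in(rmA)}
          = {ball_in(b2,rmD), ball_in(b4,rmA), ball_in(b5,rmA), carry(b3,right), free(left), robot_in(rmA)}

== RESULT ==
["ball_in(b2,rmD)", "ball_in(b4,rmA)", "ball_in(b5,rmA)", "carry(b3,right)", "free(left)", "robot_in(rmA)"]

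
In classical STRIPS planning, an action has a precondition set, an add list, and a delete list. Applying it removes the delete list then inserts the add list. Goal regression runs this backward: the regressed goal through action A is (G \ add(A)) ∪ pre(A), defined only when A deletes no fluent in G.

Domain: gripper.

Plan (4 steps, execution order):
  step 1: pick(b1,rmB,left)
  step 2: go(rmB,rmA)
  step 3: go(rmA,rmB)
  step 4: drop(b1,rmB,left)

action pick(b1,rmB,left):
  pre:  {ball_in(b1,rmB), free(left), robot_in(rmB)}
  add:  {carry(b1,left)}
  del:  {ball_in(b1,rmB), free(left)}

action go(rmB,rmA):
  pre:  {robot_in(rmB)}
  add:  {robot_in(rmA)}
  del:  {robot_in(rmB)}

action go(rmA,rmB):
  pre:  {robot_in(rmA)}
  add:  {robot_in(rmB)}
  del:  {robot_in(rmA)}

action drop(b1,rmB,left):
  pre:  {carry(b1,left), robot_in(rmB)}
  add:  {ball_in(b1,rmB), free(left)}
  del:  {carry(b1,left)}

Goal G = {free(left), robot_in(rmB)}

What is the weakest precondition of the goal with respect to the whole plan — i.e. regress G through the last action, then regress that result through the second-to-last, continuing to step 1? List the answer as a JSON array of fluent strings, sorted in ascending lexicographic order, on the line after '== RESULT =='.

Work backward from the goal:
  through step 4 (drop(b1,rmB,left)): drop {free(left)}, keep {robot_in(rmB)}, require {carry(b1,left), robot_in(rmB)}
    → {carry(b1,left), robot_in(rmB)}
  through step 3 (go(rmA,rmB)): drop {robot_in(rmB)}, keep {carry(b1,left)}, require {robot_in(rmA)}
    → {carry(b1,left), robot_in(rmA)}
  through step 2 (go(rmB,rmA)): drop {robot_in(rmA)}, keep {carry(b1,left)}, require {robot_in(rmB)}
    → {carry(b1,left), robot_in(rmB)}
  through step 1 (pick(b1,rmB,left)): drop {carry(b1,left)}, keep {robot_in(rmB)}, require {ball_in(b1,rmB), free(left), robot_in(rmB)}
    → {ball_in(b1,rmB), free(left), robot_in(rmB)}

== RESULT ==
["ball_in(b1,rmB)", "free(left)", "robot_in(rmB)"]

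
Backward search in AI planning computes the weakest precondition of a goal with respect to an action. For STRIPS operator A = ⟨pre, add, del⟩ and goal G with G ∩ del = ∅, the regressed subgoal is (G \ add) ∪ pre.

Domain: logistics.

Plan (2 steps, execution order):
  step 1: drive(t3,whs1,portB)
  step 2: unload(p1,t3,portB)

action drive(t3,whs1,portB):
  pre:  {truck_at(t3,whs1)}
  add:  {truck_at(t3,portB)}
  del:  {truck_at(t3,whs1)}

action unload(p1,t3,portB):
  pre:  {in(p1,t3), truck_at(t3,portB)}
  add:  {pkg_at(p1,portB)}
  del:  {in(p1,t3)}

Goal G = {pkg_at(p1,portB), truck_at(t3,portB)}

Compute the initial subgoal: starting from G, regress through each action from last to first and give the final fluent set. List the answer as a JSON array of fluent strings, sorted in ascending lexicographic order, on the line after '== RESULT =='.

Work backward from the goal:
  through step 2 (unload(p1,t3,portB)): drop {pkg_at(p1,portB)}, keep {truck_at(t3,portB)}, require {in(p1,t3), truck_at(t3,portB)}
    → {in(p1,t3), truck_at(t3,portB)}
  through step 1 (drive(t3,whs1,portB)): drop {truck_at(t3,portB)}, keep {in(p1,t3)}, require {truck_at(t3,whs1)}
    → {in(p1,t3), truck_at(t3,whs1)}

== RESULT ==
["in(p1,t3)", "truck_at(t3,whs1)"]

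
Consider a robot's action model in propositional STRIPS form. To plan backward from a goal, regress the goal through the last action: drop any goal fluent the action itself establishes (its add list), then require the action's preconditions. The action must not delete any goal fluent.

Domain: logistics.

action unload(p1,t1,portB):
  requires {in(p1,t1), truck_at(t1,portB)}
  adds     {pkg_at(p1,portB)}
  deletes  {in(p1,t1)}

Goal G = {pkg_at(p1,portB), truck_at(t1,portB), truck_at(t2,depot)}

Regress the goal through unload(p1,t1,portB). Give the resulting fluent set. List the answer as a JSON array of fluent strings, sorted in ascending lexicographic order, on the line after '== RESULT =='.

Compute (G \ add) ∪ pre:
  G ∩ del = {}  (empty — regression defined)
  G \ add = {pkg_at(p1,portB), truck_at(t1,portB), truck_at(t2,depot)} \ {pkg_at(p1,portB)} = {truck_at(t1,portB), truck_at(t2,depot)}
  ∪ pre   = {truck_at(t1,portB), truck_at(t2,depot)} ∪ {in(p1,t1), truck_at(t1,portB)}
          = {in(p1,t1), truck_at(t1,portB), truck_at(t2,depot)}

== RESULT ==
["in(p1,t1)", "truck_at(t1,portB)", "truck_at(t2,depot)"]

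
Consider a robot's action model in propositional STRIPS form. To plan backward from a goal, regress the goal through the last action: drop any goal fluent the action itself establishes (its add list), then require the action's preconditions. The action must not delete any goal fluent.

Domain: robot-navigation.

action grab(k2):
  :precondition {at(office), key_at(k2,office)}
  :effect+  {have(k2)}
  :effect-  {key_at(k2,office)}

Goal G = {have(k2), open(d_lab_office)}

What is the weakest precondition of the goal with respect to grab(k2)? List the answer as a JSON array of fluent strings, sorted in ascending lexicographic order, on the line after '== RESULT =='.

Regress:
  G ∩ del = {}  (empty — regression defined)
  G \ add = {have(k2), open(d_lab_office)} \ {have(k2)} = {open(d_lab_office)}
  ∪ pre   = {open(d_lab_office)} ∪ {at(office), key_at(k2,office)}
          = {at(office), key_at(k2,office), open(d_lab_office)}

== RESULT ==
["at(office)", "key_at(k2,office)", "open(d_lab_office)"]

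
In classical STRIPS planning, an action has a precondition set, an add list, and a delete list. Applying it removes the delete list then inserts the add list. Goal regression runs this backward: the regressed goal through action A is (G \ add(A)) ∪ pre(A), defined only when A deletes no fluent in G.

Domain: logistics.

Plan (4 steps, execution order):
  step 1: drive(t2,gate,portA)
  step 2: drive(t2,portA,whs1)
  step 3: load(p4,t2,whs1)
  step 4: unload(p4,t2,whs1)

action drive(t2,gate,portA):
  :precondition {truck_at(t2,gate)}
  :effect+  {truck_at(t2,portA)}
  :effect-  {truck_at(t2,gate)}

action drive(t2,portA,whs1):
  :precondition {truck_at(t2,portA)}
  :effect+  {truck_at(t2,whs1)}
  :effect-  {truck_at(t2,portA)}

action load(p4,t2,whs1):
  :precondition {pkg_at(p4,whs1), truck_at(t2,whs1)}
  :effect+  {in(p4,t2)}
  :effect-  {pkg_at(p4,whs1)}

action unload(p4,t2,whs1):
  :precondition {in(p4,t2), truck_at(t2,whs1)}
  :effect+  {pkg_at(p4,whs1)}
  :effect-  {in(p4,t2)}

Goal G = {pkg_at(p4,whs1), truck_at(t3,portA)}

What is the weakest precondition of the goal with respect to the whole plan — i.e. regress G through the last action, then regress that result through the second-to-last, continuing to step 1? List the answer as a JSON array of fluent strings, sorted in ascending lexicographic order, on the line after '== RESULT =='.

Regress step by step:
  through step 4 (unload(p4,t2,whs1)): drop {pkg_at(p4,whs1)}, keep {truck_at(t3,portA)}, require {in(p4,t2), truck_at(t2,whs1)}
    → {in(p4,t2), truck_at(t2,whs1), truck_at(t3,portA)}
  through step 3 (load(p4,t2,whs1)): drop {in(p4,t2)}, keep {truck_at(t2,whs1), truck_at(t3,portA)}, require {pkg_at(p4,whs1), truck_at(t2,whs1)}
    → {pkg_at(p4,whs1), truck_at(t2,whs1), truck_at(t3,portA)}
  through step 2 (drive(t2,portA,whs1)): drop {truck_at(t2,whs1)}, keep {pkg_at(p4,whs1), truck_at(t3,portA)}, require {truck_at(t2,portA)}
    → {pkg_at(p4,whs1), truck_at(t2,portA), truck_at(t3,portA)}
  through step 1 (drive(t2,gate,portA)): drop {truck_at(t2,portA)}, keep {pkg_at(p4,whs1), truck_at(t3,portA)}, require {truck_at(t2,gate)}
    → {pkg_at(p4,whs1), truck_at(t2,gate), truck_at(t3,portA)}

== RESULT ==
["pkg_at(p4,whs1)", "truck_at(t2,gate)", "truck_at(t3,portA)"]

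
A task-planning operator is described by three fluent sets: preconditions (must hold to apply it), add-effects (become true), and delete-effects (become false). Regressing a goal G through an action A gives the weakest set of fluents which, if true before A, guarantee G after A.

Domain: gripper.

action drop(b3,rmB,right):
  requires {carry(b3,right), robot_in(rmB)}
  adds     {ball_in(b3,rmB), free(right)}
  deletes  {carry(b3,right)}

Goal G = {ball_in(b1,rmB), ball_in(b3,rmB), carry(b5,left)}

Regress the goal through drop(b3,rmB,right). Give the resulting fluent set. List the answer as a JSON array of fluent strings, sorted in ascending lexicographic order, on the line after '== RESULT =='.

Regress:
  G ∩ del = {}  (empty — regression defined)
  G \ add = {ball_in(b1,rmB), ball_in(b3,rmB), carry(b5,left)} \ {ball_in(b3,rmB), free(right)} = {ball_in(b1,rmB), carry(b5,left)}
  ∪ pre   = {ball_in(b1,rmB), carry(b5,left)} ∪ {carry(b3,right), robot_in(rmB)}
          = {ball_in(b1,rmB), carry(b3,right), carry(b5,left), robot_in(rmB)}

== RESULT ==
["ball_in(b1,rmB)", "carry(b3,right)", "carry(b5,left)", "robot_in(rmB)"]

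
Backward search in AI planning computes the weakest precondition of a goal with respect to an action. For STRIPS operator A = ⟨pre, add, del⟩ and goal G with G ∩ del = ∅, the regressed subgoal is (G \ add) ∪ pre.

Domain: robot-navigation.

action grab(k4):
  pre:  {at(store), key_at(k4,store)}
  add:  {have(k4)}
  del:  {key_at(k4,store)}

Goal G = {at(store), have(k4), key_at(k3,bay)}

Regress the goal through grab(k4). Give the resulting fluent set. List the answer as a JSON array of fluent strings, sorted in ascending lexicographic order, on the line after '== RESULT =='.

Regress:
  G ∩ del = {}  (empty — regression defined)
  G \ add = {at(store), have(k4), key_at(k3,bay)} \ {have(k4)} = {at(store), key_at(k3,bay)}
  ∪ pre   = {at(store), key_at(k3,bay)} ∪ {at(store), key_at(k4,store)}
          = {at(store), key_at(k3,bay), key_at(k4,store)}

== RESULT ==
["at(store)", "key_at(k3,bay)", "key_at(k4,store)"]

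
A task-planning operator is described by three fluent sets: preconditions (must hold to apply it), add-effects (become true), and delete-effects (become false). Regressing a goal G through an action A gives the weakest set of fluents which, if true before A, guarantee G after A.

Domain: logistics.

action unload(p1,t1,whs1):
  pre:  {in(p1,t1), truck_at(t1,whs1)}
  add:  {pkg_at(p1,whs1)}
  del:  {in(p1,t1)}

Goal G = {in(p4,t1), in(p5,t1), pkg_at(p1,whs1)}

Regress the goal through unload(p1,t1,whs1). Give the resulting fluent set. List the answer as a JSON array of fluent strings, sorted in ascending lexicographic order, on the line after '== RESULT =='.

Regress:
  G ∩ del = {}  (empty — regression defined)
  G \ add = {in(p4,t1), in(p5,t1), pkg_at(p1,whs1)} \ {pkg_at(p1,whs1)} = {in(p4,t1), in(p5,t1)}
  ∪ pre   = {in(p4,t1), in(p5,t1)} ∪ {in(p1,t1), truck_at(t1,whs1)}
          = {in(p1,t1), in(p4,t1), in(p5,t1), truck_at(t1,whs1)}

== RESULT ==
["in(p1,t1)", "in(p4,t1)", "in(p5,t1)", "truck_at(t1,whs1)"]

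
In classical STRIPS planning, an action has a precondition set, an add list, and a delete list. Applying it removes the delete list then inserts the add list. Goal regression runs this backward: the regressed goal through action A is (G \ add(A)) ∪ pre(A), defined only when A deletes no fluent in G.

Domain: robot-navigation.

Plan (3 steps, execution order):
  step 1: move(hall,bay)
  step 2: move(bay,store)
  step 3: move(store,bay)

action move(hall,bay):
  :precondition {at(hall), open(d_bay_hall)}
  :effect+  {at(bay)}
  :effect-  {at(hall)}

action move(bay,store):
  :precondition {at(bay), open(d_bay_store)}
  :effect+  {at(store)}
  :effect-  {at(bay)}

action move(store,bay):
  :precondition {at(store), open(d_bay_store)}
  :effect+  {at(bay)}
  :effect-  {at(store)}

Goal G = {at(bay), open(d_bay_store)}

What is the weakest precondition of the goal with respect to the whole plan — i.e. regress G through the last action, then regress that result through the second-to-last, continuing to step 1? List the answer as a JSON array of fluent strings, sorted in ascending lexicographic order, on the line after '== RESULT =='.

Work backward from the goal:
  through step 3 (move(store,bay)): drop {at(bay)}, keep {open(d_bay_store)}, require {at(store), open(d_bay_store)}
    → {at(store), open(d_bay_store)}
  through step 2 (move(bay,store)): drop {at(store)}, keep {open(d_bay_store)}, require {at(bay), open(d_bay_store)}
    → {at(bay), open(d_bay_store)}
  through step 1 (move(hall,bay)): drop {at(bay)}, keep {open(d_bay_store)}, require {at(hall), open(d_bay_hall)}
    → {at(hall), open(d_bay_hall), open(d_bay_store)}

== RESULT ==
["at(hall)", "open(d_bay_hall)", "open(d_bay_store)"]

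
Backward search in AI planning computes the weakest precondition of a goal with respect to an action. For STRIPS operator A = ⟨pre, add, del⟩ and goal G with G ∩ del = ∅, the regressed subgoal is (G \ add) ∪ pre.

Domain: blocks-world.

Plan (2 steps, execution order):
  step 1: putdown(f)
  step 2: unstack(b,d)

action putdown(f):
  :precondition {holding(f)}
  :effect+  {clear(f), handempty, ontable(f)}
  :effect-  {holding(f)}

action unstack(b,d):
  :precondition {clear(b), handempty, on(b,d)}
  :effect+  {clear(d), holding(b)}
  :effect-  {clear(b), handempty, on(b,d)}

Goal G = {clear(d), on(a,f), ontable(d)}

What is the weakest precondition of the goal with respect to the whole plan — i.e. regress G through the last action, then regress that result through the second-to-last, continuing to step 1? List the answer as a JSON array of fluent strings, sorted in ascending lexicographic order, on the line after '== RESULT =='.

Work backward from the goal:
  through step 2 (unstack(b,d)): drop {clear(d)}, keep {on(a,f), ontable(d)}, require {clear(b), handempty, on(b,d)}
    → {clear(b), handempty, on(a,f), on(b,d), ontable(d)}
  through step 1 (putdown(f)): drop {handempty}, keep {clear(b), on(a,f), on(b,d), ontable(d)}, require {holding(f)}
    → {clear(b), holding(f), on(a,f), on(b,d), ontable(d)}

== RESULT ==
["clear(b)", "holding(f)", "on(a,f)", "on(b,d)", "ontable(d)"]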